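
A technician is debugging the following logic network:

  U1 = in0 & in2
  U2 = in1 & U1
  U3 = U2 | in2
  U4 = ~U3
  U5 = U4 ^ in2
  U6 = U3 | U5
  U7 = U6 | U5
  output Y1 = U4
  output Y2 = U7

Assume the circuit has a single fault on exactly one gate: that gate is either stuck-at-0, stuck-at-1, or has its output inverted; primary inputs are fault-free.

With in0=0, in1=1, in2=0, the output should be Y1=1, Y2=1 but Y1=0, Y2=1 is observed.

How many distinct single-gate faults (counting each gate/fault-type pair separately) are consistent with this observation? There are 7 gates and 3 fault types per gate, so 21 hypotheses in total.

Fault-free: U1=0, U2=0, U3=0, U4=1, U5=1, U6=1, U7=1 → Y1=1, Y2=1. Observed Y1=0, Y2=1.
  U1: stuck-at-1, inverted output ✓; others ✗
  U2: stuck-at-1, inverted output ✓; others ✗
  U3: stuck-at-1, inverted output ✓; others ✗
  U4: none of the 3 fault types match ✗
  U5: none of the 3 fault types match ✗
  U6: none of the 3 fault types match ✗
  U7: none of the 3 fault types match ✗
Consistent faults: {U1 stuck-at-1, U1 inverted output, U2 stuck-at-1, U2 inverted output, U3 stuck-at-1, U3 inverted output} — 6 in all.

6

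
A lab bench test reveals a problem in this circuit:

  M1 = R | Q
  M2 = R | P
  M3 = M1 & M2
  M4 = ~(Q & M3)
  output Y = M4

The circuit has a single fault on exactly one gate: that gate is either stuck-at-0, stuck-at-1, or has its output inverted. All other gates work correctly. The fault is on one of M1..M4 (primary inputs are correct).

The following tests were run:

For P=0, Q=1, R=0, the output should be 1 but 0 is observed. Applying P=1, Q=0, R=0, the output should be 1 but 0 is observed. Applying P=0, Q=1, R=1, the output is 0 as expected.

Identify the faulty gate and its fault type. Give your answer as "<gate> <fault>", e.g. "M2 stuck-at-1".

Fault-free values for test 1 (P=0, Q=1, R=0): M1=1, M2=0, M3=0, M4=1, giving Y=1. Observed 0.
Test 1: faults giving observed 0 are {M2 stuck-at-1, M2 inverted output, M3 stuck-at-1, M3 inverted output, M4 stuck-at-0, M4 inverted output}.
Test 2 (P=1, Q=0, R=0): fault-free M1=0, M2=1, M3=0, M4=1 → 1; observed 0. Eliminates M2 stuck-at-1, M2 inverted output, M3 stuck-at-1, M3 inverted output.
Test 3 (P=0, Q=1, R=1): fault-free M1=1, M2=1, M3=1, M4=0 → 0; observed 0. Eliminates M4 inverted output.
Only M4 stuck-at-0 is consistent with every test.

M4 stuck-at-0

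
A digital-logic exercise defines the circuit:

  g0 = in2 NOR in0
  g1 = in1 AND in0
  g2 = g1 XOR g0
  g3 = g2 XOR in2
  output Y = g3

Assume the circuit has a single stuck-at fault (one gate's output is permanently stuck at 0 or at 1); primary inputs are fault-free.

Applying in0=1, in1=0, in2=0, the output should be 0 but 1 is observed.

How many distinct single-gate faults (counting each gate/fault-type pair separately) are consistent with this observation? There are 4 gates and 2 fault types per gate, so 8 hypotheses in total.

4

Fault-free: g0=0, g1=0, g2=0, g3=0 → 0. Observed 1.
  g0 stuck-at-0: output 0 ✗
  g0 stuck-at-1: output 1 ✓
  g1 stuck-at-0: output 0 ✗
  g1 stuck-at-1: output 1 ✓
  g2 stuck-at-0: output 0 ✗
  g2 stuck-at-1: output 1 ✓
  g3 stuck-at-0: output 0 ✗
  g3 stuck-at-1: output 1 ✓
Consistent faults: {g0 stuck-at-1, g1 stuck-at-1, g2 stuck-at-1, g3 stuck-at-1} — 4 in all.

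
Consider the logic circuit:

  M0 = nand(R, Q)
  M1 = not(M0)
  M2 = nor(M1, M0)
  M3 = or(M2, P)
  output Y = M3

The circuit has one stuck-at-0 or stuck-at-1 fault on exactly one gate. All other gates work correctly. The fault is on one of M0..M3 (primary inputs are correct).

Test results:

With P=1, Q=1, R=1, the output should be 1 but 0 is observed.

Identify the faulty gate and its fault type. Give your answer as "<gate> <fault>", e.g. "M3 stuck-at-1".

M3 stuck-at-0

Fault-free values for test 1 (P=1, Q=1, R=1): M0=0, M1=1, M2=0, M3=1, giving Y=1. Observed 0.
Test 1: faults giving observed 0 are {M3 stuck-at-0}.
Only M3 stuck-at-0 is consistent with every test.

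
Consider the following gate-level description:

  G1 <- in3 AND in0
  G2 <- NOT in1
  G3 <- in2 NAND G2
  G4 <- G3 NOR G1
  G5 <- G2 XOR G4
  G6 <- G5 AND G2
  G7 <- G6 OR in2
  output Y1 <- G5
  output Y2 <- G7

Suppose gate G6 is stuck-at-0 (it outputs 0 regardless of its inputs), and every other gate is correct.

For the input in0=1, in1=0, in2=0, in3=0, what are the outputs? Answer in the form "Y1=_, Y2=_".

Propagate with G6 forced: G1=0, G2=1, G3=1, G4=0, G5=1, G6=0 [stuck-at-0], G7=0.
So the outputs are Y1=1, Y2=0. (Without the fault they would be Y1=1, Y2=1.)

Y1=1, Y2=0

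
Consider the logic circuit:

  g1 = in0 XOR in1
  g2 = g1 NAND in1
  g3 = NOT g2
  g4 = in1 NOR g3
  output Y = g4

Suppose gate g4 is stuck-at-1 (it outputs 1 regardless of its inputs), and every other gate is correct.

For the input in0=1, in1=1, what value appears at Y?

Propagate with g4 forced: g1=0, g2=1, g3=0, g4=1 [stuck-at-1].
So Y = 1. (Without the fault it would be 0.)

1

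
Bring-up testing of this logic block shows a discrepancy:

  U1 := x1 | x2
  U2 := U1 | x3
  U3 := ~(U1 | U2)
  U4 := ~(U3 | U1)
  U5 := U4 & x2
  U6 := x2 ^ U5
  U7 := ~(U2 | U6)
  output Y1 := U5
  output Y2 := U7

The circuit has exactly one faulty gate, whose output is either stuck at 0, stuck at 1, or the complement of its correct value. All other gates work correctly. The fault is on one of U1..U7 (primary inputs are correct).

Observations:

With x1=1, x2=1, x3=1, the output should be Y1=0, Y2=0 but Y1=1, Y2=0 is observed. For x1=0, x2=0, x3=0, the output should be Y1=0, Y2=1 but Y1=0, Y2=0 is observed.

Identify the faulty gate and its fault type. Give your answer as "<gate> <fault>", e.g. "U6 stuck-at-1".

Fault-free values for test 1 (x1=1, x2=1, x3=1): U1=1, U2=1, U3=0, U4=0, U5=0, U6=1, U7=0, giving Y1=0, Y2=0. Observed Y1=1, Y2=0.
Test 1: faults giving observed Y1=1, Y2=0 are {U1 stuck-at-0, U1 inverted output, U4 stuck-at-1, U4 inverted output, U5 stuck-at-1, U5 inverted output}.
Test 2 (x1=0, x2=0, x3=0): fault-free U1=0, U2=0, U3=1, U4=0, U5=0, U6=0, U7=1 → Y1=0, Y2=1; observed Y1=0, Y2=0. Eliminates U1 stuck-at-0, U4 stuck-at-1, U4 inverted output, U5 stuck-at-1, U5 inverted output.
Only U1 inverted output is consistent with every test.

U1 inverted output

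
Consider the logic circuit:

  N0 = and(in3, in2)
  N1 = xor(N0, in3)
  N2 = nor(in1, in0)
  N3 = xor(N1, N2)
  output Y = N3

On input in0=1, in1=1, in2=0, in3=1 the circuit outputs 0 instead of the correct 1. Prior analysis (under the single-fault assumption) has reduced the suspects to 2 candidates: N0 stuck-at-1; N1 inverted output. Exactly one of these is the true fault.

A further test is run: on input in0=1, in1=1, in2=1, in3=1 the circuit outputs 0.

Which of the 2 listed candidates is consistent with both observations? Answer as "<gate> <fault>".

Evaluate each candidate on input in0=1, in1=1, in2=1, in3=1:
  N0 stuck-at-1: N0=1 [stuck-at-1], N1=0, N2=0, N3=0 → 0 — matches
  N1 inverted output: N0=1, N1=1 [inverted output], N2=0, N3=1 → 1 — eliminated
Only N0 stuck-at-1 reproduces the observed 0.

N0 stuck-at-1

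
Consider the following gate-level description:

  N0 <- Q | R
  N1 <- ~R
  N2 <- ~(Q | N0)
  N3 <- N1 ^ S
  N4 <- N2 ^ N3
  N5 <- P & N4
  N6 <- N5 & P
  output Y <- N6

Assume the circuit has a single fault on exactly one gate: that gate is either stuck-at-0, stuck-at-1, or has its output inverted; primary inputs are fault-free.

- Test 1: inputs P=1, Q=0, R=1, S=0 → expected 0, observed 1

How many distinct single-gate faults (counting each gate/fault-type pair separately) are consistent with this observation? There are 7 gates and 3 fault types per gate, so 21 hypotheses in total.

Fault-free: N0=1, N1=0, N2=0, N3=0, N4=0, N5=0, N6=0 → 0. Observed 1.
  N0: stuck-at-0, inverted output ✓; others ✗
  N1: stuck-at-1, inverted output ✓; others ✗
  N2: stuck-at-1, inverted output ✓; others ✗
  N3: stuck-at-1, inverted output ✓; others ✗
  N4: stuck-at-1, inverted output ✓; others ✗
  N5: stuck-at-1, inverted output ✓; others ✗
  N6: stuck-at-1, inverted output ✓; others ✗
Consistent faults: {N0 stuck-at-0, N0 inverted output, N1 stuck-at-1, N1 inverted output, N2 stuck-at-1, N2 inverted output, N3 stuck-at-1, N3 inverted output, N4 stuck-at-1, N4 inverted output, N5 stuck-at-1, N5 inverted output, N6 stuck-at-1, N6 inverted output} — 14 in all.

14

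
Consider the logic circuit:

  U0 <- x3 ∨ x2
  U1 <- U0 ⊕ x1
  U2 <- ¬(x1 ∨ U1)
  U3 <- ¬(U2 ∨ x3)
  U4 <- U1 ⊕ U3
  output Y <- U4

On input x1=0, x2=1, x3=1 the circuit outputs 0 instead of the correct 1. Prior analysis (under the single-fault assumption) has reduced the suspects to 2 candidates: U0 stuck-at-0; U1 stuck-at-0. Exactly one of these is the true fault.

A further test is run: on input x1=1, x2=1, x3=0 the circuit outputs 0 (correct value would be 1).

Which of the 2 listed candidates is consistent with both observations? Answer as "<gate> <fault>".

Evaluate each candidate on input x1=1, x2=1, x3=0:
  U0 stuck-at-0: U0=0 [stuck-at-0], U1=1, U2=0, U3=1, U4=0 → 0 — matches
  U1 stuck-at-0: U0=1, U1=0 [stuck-at-0], U2=0, U3=1, U4=1 → 1 — eliminated
Only U0 stuck-at-0 reproduces the observed 0.

U0 stuck-at-0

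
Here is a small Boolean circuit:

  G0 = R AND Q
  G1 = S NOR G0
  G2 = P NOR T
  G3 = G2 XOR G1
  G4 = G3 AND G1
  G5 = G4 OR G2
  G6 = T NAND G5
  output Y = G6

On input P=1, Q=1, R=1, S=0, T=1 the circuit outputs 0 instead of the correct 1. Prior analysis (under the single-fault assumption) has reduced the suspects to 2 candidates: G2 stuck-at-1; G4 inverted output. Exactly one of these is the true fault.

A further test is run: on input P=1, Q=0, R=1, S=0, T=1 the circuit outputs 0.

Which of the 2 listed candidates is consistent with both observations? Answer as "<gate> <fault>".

G2 stuck-at-1

Evaluate each candidate on input P=1, Q=0, R=1, S=0, T=1:
  G2 stuck-at-1: G0=0, G1=1, G2=1 [stuck-at-1], G3=0, G4=0, G5=1, G6=0 → 0 — matches
  G4 inverted output: G0=0, G1=1, G2=0, G3=1, G4=0 [inverted output], G5=0, G6=1 → 1 — eliminated
Only G2 stuck-at-1 reproduces the observed 0.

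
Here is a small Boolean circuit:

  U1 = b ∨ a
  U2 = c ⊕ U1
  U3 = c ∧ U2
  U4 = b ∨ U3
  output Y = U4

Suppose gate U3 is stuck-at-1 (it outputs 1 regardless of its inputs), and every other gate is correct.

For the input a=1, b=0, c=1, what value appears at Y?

1

Propagate with U3 forced: U1=1, U2=0, U3=1 [stuck-at-1], U4=1.
So Y = 1. (Without the fault it would be 0.)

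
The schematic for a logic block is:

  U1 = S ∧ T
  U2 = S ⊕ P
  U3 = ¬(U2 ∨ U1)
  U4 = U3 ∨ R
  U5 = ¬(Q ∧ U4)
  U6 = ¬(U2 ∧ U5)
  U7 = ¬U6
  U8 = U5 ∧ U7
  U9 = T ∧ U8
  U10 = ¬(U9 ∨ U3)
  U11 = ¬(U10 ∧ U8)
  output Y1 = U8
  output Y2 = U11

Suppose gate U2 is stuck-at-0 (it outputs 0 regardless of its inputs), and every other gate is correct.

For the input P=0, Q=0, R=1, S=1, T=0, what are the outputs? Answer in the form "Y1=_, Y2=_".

Y1=0, Y2=1

Propagate with U2 forced: U1=0, U2=0 [stuck-at-0], U3=1, U4=1, U5=1, U6=1, U7=0, U8=0, U9=0, U10=0, U11=1.
So the outputs are Y1=0, Y2=1. (Without the fault they would be Y1=1, Y2=0.)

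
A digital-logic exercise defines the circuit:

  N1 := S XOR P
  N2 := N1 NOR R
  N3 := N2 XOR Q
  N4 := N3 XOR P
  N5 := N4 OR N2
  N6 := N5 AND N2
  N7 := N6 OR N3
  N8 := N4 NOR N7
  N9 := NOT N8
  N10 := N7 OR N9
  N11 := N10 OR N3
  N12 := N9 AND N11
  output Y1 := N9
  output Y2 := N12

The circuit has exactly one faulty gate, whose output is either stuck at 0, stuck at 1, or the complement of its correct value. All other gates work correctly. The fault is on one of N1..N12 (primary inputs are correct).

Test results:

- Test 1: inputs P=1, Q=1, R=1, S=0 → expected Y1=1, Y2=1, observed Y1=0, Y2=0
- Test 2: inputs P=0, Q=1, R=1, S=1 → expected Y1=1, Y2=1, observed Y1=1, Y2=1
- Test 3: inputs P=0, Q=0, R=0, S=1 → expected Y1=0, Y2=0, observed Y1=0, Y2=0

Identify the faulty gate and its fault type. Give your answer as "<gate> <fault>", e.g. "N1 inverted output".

Fault-free values for test 1 (P=1, Q=1, R=1, S=0): N1=1, N2=0, N3=1, N4=0, N5=0, N6=0, N7=1, N8=0, N9=1, N10=1, N11=1, N12=1, giving Y1=1, Y2=1. Observed Y1=0, Y2=0.
Test 1: faults giving observed Y1=0, Y2=0 are {N7 stuck-at-0, N7 inverted output, N8 stuck-at-1, N8 inverted output, N9 stuck-at-0, N9 inverted output}.
Test 2 (P=0, Q=1, R=1, S=1): fault-free N1=1, N2=0, N3=1, N4=1, N5=1, N6=0, N7=1, N8=0, N9=1, N10=1, N11=1, N12=1 → Y1=1, Y2=1; observed Y1=1, Y2=1. Eliminates N8 stuck-at-1, N8 inverted output, N9 stuck-at-0, N9 inverted output.
Test 3 (P=0, Q=0, R=0, S=1): fault-free N1=1, N2=0, N3=0, N4=0, N5=0, N6=0, N7=0, N8=1, N9=0, N10=0, N11=0, N12=0 → Y1=0, Y2=0; observed Y1=0, Y2=0. Eliminates N7 inverted output.
Only N7 stuck-at-0 is consistent with every test.

N7 stuck-at-0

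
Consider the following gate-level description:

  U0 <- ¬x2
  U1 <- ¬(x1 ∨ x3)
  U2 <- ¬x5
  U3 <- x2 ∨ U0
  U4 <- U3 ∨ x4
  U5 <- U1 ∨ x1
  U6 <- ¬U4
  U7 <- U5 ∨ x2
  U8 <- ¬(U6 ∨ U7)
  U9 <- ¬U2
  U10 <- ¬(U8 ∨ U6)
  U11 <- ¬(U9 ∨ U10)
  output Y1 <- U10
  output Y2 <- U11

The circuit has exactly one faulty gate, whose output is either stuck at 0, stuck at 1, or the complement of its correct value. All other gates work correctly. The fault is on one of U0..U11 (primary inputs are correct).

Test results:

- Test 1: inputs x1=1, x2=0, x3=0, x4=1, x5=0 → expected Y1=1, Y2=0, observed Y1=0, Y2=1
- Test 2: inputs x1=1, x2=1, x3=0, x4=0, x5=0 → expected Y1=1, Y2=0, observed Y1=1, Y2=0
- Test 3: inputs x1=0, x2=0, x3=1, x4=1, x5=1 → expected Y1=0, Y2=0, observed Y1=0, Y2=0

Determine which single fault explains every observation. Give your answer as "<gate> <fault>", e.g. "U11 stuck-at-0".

Fault-free values for test 1 (x1=1, x2=0, x3=0, x4=1, x5=0): U0=1, U1=0, U2=1, U3=1, U4=1, U5=1, U6=0, U7=1, U8=0, U9=0, U10=1, U11=0, giving Y1=1, Y2=0. Observed Y1=0, Y2=1.
Test 1: faults giving observed Y1=0, Y2=1 are {U4 stuck-at-0, U4 inverted output, U5 stuck-at-0, U5 inverted output, U6 stuck-at-1, U6 inverted output, U7 stuck-at-0, U7 inverted output, U8 stuck-at-1, U8 inverted output, U10 stuck-at-0, U10 inverted output}.
Test 2 (x1=1, x2=1, x3=0, x4=0, x5=0): fault-free U0=0, U1=0, U2=1, U3=1, U4=1, U5=1, U6=0, U7=1, U8=0, U9=0, U10=1, U11=0 → Y1=1, Y2=0; observed Y1=1, Y2=0. Eliminates U4 stuck-at-0, U4 inverted output, U6 stuck-at-1, U6 inverted output, U7 stuck-at-0, U7 inverted output, U8 stuck-at-1, U8 inverted output, U10 stuck-at-0, U10 inverted output.
Test 3 (x1=0, x2=0, x3=1, x4=1, x5=1): fault-free U0=1, U1=0, U2=0, U3=1, U4=1, U5=0, U6=0, U7=0, U8=1, U9=1, U10=0, U11=0 → Y1=0, Y2=0; observed Y1=0, Y2=0. Eliminates U5 inverted output.
Only U5 stuck-at-0 is consistent with every test.

U5 stuck-at-0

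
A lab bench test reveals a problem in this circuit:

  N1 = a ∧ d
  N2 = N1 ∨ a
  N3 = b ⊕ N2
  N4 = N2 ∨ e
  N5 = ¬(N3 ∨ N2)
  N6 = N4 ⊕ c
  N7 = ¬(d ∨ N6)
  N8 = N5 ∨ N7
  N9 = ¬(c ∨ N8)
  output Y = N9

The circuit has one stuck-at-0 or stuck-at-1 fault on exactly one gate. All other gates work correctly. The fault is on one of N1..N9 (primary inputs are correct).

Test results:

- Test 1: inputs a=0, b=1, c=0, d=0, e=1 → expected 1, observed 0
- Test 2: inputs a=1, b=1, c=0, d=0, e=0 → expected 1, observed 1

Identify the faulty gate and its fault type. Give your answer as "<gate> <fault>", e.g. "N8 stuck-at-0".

Fault-free values for test 1 (a=0, b=1, c=0, d=0, e=1): N1=0, N2=0, N3=1, N4=1, N5=0, N6=1, N7=0, N8=0, N9=1, giving Y=1. Observed 0.
Test 1: faults giving observed 0 are {N3 stuck-at-0, N4 stuck-at-0, N5 stuck-at-1, N6 stuck-at-0, N7 stuck-at-1, N8 stuck-at-1, N9 stuck-at-0}.
Test 2 (a=1, b=1, c=0, d=0, e=0): fault-free N1=0, N2=1, N3=0, N4=1, N5=0, N6=1, N7=0, N8=0, N9=1 → 1; observed 1. Eliminates N4 stuck-at-0, N5 stuck-at-1, N6 stuck-at-0, N7 stuck-at-1, N8 stuck-at-1, N9 stuck-at-0.
Only N3 stuck-at-0 is consistent with every test.

N3 stuck-at-0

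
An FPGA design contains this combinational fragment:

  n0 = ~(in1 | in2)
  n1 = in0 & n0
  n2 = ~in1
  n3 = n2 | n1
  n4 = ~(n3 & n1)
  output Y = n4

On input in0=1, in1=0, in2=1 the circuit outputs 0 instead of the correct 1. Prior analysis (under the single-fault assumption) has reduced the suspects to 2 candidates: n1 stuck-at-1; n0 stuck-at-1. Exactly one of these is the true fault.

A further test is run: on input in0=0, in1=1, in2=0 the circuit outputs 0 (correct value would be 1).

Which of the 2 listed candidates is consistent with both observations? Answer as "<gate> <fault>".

n1 stuck-at-1

Evaluate each candidate on input in0=0, in1=1, in2=0:
  n1 stuck-at-1: n0=0, n1=1 [stuck-at-1], n2=0, n3=1, n4=0 → 0 — matches
  n0 stuck-at-1: n0=1 [stuck-at-1], n1=0, n2=0, n3=0, n4=1 → 1 — eliminated
Only n1 stuck-at-1 reproduces the observed 0.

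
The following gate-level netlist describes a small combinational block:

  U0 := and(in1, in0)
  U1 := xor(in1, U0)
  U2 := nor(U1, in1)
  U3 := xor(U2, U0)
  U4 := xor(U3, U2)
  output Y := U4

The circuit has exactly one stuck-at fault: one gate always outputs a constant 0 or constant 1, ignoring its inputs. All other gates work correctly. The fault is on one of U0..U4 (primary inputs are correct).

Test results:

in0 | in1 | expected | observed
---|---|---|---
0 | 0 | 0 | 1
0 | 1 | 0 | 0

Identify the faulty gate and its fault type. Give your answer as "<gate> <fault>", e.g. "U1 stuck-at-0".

Fault-free values for test 1 (in0=0, in1=0): U0=0, U1=0, U2=1, U3=1, U4=0, giving Y=0. Observed 1.
Test 1: faults giving observed 1 are {U0 stuck-at-1, U3 stuck-at-0, U4 stuck-at-1}.
Test 2 (in0=0, in1=1): fault-free U0=0, U1=1, U2=0, U3=0, U4=0 → 0; observed 0. Eliminates U0 stuck-at-1, U4 stuck-at-1.
Only U3 stuck-at-0 is consistent with every test.

U3 stuck-at-0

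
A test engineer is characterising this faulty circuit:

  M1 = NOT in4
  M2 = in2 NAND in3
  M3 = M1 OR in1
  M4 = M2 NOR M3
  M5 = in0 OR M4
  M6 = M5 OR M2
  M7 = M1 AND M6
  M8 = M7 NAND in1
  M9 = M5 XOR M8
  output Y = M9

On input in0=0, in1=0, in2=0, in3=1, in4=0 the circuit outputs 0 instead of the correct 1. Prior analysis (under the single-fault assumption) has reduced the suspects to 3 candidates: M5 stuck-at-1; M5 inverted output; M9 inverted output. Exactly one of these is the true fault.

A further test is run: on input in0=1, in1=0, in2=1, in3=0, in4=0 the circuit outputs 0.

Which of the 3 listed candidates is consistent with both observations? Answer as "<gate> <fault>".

M5 stuck-at-1

Evaluate each candidate on input in0=1, in1=0, in2=1, in3=0, in4=0:
  M5 stuck-at-1: M1=1, M2=1, M3=1, M4=0, M5=1 [stuck-at-1], M6=1, M7=1, M8=1, M9=0 → 0 — matches
  M5 inverted output: M1=1, M2=1, M3=1, M4=0, M5=0 [inverted output], M6=1, M7=1, M8=1, M9=1 → 1 — eliminated
  M9 inverted output: M1=1, M2=1, M3=1, M4=0, M5=1, M6=1, M7=1, M8=1, M9=1 [inverted output] → 1 — eliminated
Only M5 stuck-at-1 reproduces the observed 0.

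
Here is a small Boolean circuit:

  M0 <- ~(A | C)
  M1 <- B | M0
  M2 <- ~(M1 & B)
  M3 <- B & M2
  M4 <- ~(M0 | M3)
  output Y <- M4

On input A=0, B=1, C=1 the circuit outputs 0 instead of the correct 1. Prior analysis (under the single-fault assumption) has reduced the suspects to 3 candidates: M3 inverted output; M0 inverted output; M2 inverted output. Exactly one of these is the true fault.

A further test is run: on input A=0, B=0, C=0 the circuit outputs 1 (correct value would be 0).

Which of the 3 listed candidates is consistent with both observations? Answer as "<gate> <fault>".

Evaluate each candidate on input A=0, B=0, C=0:
  M3 inverted output: M0=1, M1=1, M2=1, M3=1 [inverted output], M4=0 → 0 — eliminated
  M0 inverted output: M0=0 [inverted output], M1=0, M2=1, M3=0, M4=1 → 1 — matches
  M2 inverted output: M0=1, M1=1, M2=0 [inverted output], M3=0, M4=0 → 0 — eliminated
Only M0 inverted output reproduces the observed 1.

M0 inverted output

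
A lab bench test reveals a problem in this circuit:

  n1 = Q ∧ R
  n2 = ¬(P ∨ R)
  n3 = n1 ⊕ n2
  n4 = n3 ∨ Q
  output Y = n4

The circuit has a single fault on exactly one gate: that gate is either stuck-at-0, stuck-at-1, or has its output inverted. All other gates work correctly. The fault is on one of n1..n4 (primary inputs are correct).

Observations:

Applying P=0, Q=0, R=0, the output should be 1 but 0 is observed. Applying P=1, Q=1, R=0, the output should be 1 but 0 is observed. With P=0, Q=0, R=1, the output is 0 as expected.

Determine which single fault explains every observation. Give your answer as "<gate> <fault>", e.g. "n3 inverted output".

n4 stuck-at-0

Fault-free values for test 1 (P=0, Q=0, R=0): n1=0, n2=1, n3=1, n4=1, giving Y=1. Observed 0.
Test 1: faults giving observed 0 are {n1 stuck-at-1, n1 inverted output, n2 stuck-at-0, n2 inverted output, n3 stuck-at-0, n3 inverted output, n4 stuck-at-0, n4 inverted output}.
Test 2 (P=1, Q=1, R=0): fault-free n1=0, n2=0, n3=0, n4=1 → 1; observed 0. Eliminates n1 stuck-at-1, n1 inverted output, n2 stuck-at-0, n2 inverted output, n3 stuck-at-0, n3 inverted output.
Test 3 (P=0, Q=0, R=1): fault-free n1=0, n2=0, n3=0, n4=0 → 0; observed 0. Eliminates n4 inverted output.
Only n4 stuck-at-0 is consistent with every test.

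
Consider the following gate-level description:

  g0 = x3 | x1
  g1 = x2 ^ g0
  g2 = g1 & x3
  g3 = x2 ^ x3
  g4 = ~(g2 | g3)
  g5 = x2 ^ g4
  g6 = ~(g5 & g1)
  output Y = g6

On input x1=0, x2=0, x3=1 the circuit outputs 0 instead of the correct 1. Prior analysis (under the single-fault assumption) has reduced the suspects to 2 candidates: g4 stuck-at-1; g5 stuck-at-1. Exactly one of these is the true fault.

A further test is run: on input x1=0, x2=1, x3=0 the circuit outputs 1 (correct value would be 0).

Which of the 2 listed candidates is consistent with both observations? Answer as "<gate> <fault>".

g4 stuck-at-1

Evaluate each candidate on input x1=0, x2=1, x3=0:
  g4 stuck-at-1: g0=0, g1=1, g2=0, g3=1, g4=1 [stuck-at-1], g5=0, g6=1 → 1 — matches
  g5 stuck-at-1: g0=0, g1=1, g2=0, g3=1, g4=0, g5=1 [stuck-at-1], g6=0 → 0 — eliminated
Only g4 stuck-at-1 reproduces the observed 1.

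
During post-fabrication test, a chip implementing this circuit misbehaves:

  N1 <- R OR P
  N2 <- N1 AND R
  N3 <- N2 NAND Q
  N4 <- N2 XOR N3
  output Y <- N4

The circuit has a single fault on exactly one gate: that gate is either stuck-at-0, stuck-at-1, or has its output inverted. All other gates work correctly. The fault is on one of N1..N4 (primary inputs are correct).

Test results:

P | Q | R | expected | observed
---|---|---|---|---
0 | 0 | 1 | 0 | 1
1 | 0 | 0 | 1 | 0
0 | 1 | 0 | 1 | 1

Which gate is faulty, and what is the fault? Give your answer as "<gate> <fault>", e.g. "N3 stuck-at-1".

Fault-free values for test 1 (P=0, Q=0, R=1): N1=1, N2=1, N3=1, N4=0, giving Y=0. Observed 1.
Test 1: faults giving observed 1 are {N1 stuck-at-0, N1 inverted output, N2 stuck-at-0, N2 inverted output, N3 stuck-at-0, N3 inverted output, N4 stuck-at-1, N4 inverted output}.
Test 2 (P=1, Q=0, R=0): fault-free N1=1, N2=0, N3=1, N4=1 → 1; observed 0. Eliminates N1 stuck-at-0, N1 inverted output, N2 stuck-at-0, N4 stuck-at-1.
Test 3 (P=0, Q=1, R=0): fault-free N1=0, N2=0, N3=1, N4=1 → 1; observed 1. Eliminates N3 stuck-at-0, N3 inverted output, N4 inverted output.
Only N2 inverted output is consistent with every test.

N2 inverted output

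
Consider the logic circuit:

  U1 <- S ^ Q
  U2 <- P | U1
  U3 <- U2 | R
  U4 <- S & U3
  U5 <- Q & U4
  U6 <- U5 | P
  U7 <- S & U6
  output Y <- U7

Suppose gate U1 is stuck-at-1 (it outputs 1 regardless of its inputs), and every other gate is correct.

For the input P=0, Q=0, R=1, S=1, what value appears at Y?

0

Propagate with U1 forced: U1=1 [stuck-at-1], U2=1, U3=1, U4=1, U5=0, U6=0, U7=0.
So Y = 0. (Same as the fault-free value — the fault is masked on this input.)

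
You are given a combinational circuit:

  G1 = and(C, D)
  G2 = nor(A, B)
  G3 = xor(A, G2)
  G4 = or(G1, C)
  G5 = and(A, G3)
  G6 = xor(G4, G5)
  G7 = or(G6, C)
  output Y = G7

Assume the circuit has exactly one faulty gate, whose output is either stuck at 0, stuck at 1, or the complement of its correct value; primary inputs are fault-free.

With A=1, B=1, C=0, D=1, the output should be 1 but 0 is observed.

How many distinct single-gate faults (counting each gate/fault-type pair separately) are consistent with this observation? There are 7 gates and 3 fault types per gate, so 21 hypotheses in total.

Fault-free: G1=0, G2=0, G3=1, G4=0, G5=1, G6=1, G7=1 → 1. Observed 0.
  G1: stuck-at-1, inverted output ✓; others ✗
  G2: stuck-at-1, inverted output ✓; others ✗
  G3: stuck-at-0, inverted output ✓; others ✗
  G4: stuck-at-1, inverted output ✓; others ✗
  G5: stuck-at-0, inverted output ✓; others ✗
  G6: stuck-at-0, inverted output ✓; others ✗
  G7: stuck-at-0, inverted output ✓; others ✗
Consistent faults: {G1 stuck-at-1, G1 inverted output, G2 stuck-at-1, G2 inverted output, G3 stuck-at-0, G3 inverted output, G4 stuck-at-1, G4 inverted output, G5 stuck-at-0, G5 inverted output, G6 stuck-at-0, G6 inverted output, G7 stuck-at-0, G7 inverted output} — 14 in all.

14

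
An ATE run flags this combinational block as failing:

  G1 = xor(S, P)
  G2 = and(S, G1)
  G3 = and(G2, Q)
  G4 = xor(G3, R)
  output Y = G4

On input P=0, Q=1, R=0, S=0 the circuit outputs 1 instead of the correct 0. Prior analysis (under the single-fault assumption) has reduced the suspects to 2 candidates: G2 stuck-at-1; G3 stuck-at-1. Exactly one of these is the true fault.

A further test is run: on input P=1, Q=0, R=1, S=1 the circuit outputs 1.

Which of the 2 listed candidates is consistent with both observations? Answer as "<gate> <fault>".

Evaluate each candidate on input P=1, Q=0, R=1, S=1:
  G2 stuck-at-1: G1=0, G2=1 [stuck-at-1], G3=0, G4=1 → 1 — matches
  G3 stuck-at-1: G1=0, G2=0, G3=1 [stuck-at-1], G4=0 → 0 — eliminated
Only G2 stuck-at-1 reproduces the observed 1.

G2 stuck-at-1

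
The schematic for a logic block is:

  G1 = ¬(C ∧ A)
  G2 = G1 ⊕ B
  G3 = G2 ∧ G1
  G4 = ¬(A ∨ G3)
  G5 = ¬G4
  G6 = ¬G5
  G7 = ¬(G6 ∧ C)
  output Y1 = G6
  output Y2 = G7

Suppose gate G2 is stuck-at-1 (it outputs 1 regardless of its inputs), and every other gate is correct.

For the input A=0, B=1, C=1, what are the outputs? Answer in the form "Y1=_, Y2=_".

Y1=0, Y2=1

Propagate with G2 forced: G1=1, G2=1 [stuck-at-1], G3=1, G4=0, G5=1, G6=0, G7=1.
So the outputs are Y1=0, Y2=1. (Without the fault they would be Y1=1, Y2=0.)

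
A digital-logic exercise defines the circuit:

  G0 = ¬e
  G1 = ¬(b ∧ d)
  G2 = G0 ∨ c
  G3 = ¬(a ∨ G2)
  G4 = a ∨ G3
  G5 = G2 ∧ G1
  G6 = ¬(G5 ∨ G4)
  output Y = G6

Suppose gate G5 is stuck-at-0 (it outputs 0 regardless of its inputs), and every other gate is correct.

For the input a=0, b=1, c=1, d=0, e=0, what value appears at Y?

1

Propagate with G5 forced: G0=1, G1=1, G2=1, G3=0, G4=0, G5=0 [stuck-at-0], G6=1.
So Y = 1. (Without the fault it would be 0.)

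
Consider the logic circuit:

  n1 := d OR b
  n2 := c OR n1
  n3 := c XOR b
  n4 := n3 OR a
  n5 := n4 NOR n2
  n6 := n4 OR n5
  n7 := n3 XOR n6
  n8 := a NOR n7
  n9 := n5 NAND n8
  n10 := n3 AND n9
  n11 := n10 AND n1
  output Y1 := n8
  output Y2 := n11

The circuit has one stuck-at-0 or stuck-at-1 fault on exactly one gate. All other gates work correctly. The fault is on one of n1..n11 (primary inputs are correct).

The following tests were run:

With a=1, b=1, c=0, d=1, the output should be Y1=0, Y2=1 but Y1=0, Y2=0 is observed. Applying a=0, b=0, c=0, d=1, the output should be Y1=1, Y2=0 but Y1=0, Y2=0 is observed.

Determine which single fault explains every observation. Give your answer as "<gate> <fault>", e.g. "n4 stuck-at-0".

Fault-free values for test 1 (a=1, b=1, c=0, d=1): n1=1, n2=1, n3=1, n4=1, n5=0, n6=1, n7=0, n8=0, n9=1, n10=1, n11=1, giving Y1=0, Y2=1. Observed Y1=0, Y2=0.
Test 1: faults giving observed Y1=0, Y2=0 are {n1 stuck-at-0, n3 stuck-at-0, n9 stuck-at-0, n10 stuck-at-0, n11 stuck-at-0}.
Test 2 (a=0, b=0, c=0, d=1): fault-free n1=1, n2=1, n3=0, n4=0, n5=0, n6=0, n7=0, n8=1, n9=1, n10=0, n11=0 → Y1=1, Y2=0; observed Y1=0, Y2=0. Eliminates n3 stuck-at-0, n9 stuck-at-0, n10 stuck-at-0, n11 stuck-at-0.
Only n1 stuck-at-0 is consistent with every test.

n1 stuck-at-0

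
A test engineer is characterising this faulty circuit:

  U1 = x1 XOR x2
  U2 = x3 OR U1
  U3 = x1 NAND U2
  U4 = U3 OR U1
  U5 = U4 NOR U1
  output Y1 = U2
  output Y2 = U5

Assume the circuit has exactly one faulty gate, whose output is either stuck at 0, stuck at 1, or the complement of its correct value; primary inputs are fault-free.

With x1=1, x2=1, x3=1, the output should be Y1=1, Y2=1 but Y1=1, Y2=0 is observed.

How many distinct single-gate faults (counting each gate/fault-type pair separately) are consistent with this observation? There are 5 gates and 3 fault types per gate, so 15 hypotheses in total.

8

Fault-free: U1=0, U2=1, U3=0, U4=0, U5=1 → Y1=1, Y2=1. Observed Y1=1, Y2=0.
  U1: stuck-at-1, inverted output ✓; others ✗
  U2: none of the 3 fault types match ✗
  U3: stuck-at-1, inverted output ✓; others ✗
  U4: stuck-at-1, inverted output ✓; others ✗
  U5: stuck-at-0, inverted output ✓; others ✗
Consistent faults: {U1 stuck-at-1, U1 inverted output, U3 stuck-at-1, U3 inverted output, U4 stuck-at-1, U4 inverted output, U5 stuck-at-0, U5 inverted output} — 8 in all.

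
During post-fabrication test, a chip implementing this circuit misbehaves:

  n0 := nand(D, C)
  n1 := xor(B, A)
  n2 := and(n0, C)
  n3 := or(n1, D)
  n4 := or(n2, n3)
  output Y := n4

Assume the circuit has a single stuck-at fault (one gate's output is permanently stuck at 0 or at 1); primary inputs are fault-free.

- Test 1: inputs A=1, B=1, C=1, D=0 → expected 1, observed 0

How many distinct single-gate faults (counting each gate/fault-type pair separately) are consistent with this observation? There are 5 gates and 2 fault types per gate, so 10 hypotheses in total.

3

Fault-free: n0=1, n1=0, n2=1, n3=0, n4=1 → 1. Observed 0.
  n0 stuck-at-0: output 0 ✓
  n0 stuck-at-1: output 1 ✗
  n1 stuck-at-0: output 1 ✗
  n1 stuck-at-1: output 1 ✗
  n2 stuck-at-0: output 0 ✓
  n2 stuck-at-1: output 1 ✗
  n3 stuck-at-0: output 1 ✗
  n3 stuck-at-1: output 1 ✗
  n4 stuck-at-0: output 0 ✓
  n4 stuck-at-1: output 1 ✗
Consistent faults: {n0 stuck-at-0, n2 stuck-at-0, n4 stuck-at-0} — 3 in all.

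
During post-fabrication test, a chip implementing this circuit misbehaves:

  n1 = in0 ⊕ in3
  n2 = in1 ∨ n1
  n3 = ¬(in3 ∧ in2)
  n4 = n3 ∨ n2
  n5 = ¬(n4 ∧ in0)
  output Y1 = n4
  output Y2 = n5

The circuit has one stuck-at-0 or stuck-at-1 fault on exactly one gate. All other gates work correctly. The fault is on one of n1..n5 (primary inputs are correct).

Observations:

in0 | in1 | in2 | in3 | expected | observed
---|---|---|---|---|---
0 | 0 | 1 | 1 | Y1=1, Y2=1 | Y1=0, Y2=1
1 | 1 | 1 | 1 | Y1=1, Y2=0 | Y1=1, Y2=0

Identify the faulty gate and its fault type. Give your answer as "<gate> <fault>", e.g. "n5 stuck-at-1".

Fault-free values for test 1 (in0=0, in1=0, in2=1, in3=1): n1=1, n2=1, n3=0, n4=1, n5=1, giving Y1=1, Y2=1. Observed Y1=0, Y2=1.
Test 1: faults giving observed Y1=0, Y2=1 are {n1 stuck-at-0, n2 stuck-at-0, n4 stuck-at-0}.
Test 2 (in0=1, in1=1, in2=1, in3=1): fault-free n1=0, n2=1, n3=0, n4=1, n5=0 → Y1=1, Y2=0; observed Y1=1, Y2=0. Eliminates n2 stuck-at-0, n4 stuck-at-0.
Only n1 stuck-at-0 is consistent with every test.

n1 stuck-at-0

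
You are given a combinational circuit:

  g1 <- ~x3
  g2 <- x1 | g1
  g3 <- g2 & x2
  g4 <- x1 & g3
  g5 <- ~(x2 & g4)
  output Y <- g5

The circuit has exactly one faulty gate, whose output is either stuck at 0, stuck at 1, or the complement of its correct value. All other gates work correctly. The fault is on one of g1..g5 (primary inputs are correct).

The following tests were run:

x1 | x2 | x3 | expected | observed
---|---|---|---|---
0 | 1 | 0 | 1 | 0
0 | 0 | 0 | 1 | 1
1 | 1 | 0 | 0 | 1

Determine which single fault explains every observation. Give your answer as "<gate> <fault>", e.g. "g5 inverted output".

g4 inverted output

Fault-free values for test 1 (x1=0, x2=1, x3=0): g1=1, g2=1, g3=1, g4=0, g5=1, giving Y=1. Observed 0.
Test 1: faults giving observed 0 are {g4 stuck-at-1, g4 inverted output, g5 stuck-at-0, g5 inverted output}.
Test 2 (x1=0, x2=0, x3=0): fault-free g1=1, g2=1, g3=0, g4=0, g5=1 → 1; observed 1. Eliminates g5 stuck-at-0, g5 inverted output.
Test 3 (x1=1, x2=1, x3=0): fault-free g1=1, g2=1, g3=1, g4=1, g5=0 → 0; observed 1. Eliminates g4 stuck-at-1.
Only g4 inverted output is consistent with every test.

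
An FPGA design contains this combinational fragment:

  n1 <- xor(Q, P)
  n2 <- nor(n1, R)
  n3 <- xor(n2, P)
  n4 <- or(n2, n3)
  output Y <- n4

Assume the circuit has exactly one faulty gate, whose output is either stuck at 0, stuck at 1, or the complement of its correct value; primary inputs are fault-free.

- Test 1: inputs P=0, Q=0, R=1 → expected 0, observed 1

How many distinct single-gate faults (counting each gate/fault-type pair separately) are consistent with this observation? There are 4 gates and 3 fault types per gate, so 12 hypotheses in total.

6

Fault-free: n1=0, n2=0, n3=0, n4=0 → 0. Observed 1.
  n1 stuck-at-0: output 0 ✗
  n1 stuck-at-1: output 0 ✗
  n1 inverted output: output 0 ✗
  n2 stuck-at-0: output 0 ✗
  n2 stuck-at-1: output 1 ✓
  n2 inverted output: output 1 ✓
  n3 stuck-at-0: output 0 ✗
  n3 stuck-at-1: output 1 ✓
  n3 inverted output: output 1 ✓
  n4 stuck-at-0: output 0 ✗
  n4 stuck-at-1: output 1 ✓
  n4 inverted output: output 1 ✓
Consistent faults: {n2 stuck-at-1, n2 inverted output, n3 stuck-at-1, n3 inverted output, n4 stuck-at-1, n4 inverted output} — 6 in all.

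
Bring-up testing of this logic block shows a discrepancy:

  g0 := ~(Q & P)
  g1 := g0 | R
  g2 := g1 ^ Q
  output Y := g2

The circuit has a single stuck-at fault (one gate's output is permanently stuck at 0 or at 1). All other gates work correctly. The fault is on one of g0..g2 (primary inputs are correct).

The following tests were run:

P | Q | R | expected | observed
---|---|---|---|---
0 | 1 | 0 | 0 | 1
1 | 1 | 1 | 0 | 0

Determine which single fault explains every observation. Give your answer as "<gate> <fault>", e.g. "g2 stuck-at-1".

Fault-free values for test 1 (P=0, Q=1, R=0): g0=1, g1=1, g2=0, giving Y=0. Observed 1.
Test 1: faults giving observed 1 are {g0 stuck-at-0, g1 stuck-at-0, g2 stuck-at-1}.
Test 2 (P=1, Q=1, R=1): fault-free g0=0, g1=1, g2=0 → 0; observed 0. Eliminates g1 stuck-at-0, g2 stuck-at-1.
Only g0 stuck-at-0 is consistent with every test.

g0 stuck-at-0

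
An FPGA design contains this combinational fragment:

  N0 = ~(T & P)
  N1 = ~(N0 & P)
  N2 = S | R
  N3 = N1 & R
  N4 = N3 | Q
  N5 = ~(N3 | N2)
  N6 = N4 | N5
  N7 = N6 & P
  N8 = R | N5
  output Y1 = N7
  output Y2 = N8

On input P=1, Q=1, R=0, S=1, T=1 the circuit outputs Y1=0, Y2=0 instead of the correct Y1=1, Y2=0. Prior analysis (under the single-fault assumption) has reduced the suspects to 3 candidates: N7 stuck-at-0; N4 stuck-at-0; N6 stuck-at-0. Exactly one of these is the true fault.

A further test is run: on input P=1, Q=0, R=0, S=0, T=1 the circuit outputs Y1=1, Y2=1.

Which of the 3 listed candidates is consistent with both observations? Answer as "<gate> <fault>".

Evaluate each candidate on input P=1, Q=0, R=0, S=0, T=1:
  N7 stuck-at-0: N0=0, N1=1, N2=0, N3=0, N4=0, N5=1, N6=1, N7=0 [stuck-at-0], N8=1 → Y1=0, Y2=1 — eliminated
  N4 stuck-at-0: N0=0, N1=1, N2=0, N3=0, N4=0 [stuck-at-0], N5=1, N6=1, N7=1, N8=1 → Y1=1, Y2=1 — matches
  N6 stuck-at-0: N0=0, N1=1, N2=0, N3=0, N4=0, N5=1, N6=0 [stuck-at-0], N7=0, N8=1 → Y1=0, Y2=1 — eliminated
Only N4 stuck-at-0 reproduces the observed Y1=1, Y2=1.

N4 stuck-at-0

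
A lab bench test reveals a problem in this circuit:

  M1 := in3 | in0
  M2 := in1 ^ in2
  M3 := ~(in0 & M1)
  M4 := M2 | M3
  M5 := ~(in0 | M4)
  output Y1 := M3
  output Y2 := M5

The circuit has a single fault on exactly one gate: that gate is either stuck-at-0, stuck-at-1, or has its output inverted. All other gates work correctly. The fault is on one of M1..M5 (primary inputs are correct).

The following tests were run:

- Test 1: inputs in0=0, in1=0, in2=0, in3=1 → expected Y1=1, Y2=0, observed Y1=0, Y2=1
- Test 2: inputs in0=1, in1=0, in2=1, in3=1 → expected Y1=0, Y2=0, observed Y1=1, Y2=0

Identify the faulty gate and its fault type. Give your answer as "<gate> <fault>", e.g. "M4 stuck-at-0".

Fault-free values for test 1 (in0=0, in1=0, in2=0, in3=1): M1=1, M2=0, M3=1, M4=1, M5=0, giving Y1=1, Y2=0. Observed Y1=0, Y2=1.
Test 1: faults giving observed Y1=0, Y2=1 are {M3 stuck-at-0, M3 inverted output}.
Test 2 (in0=1, in1=0, in2=1, in3=1): fault-free M1=1, M2=1, M3=0, M4=1, M5=0 → Y1=0, Y2=0; observed Y1=1, Y2=0. Eliminates M3 stuck-at-0.
Only M3 inverted output is consistent with every test.

M3 inverted output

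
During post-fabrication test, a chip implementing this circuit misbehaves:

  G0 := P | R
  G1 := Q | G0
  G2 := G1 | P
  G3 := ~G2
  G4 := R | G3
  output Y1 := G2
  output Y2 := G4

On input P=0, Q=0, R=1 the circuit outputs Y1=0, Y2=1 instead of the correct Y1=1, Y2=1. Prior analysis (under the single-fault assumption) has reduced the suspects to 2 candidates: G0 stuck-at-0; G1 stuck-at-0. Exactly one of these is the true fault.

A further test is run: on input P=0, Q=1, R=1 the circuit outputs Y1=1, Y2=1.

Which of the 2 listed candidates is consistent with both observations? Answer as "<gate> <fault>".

G0 stuck-at-0

Evaluate each candidate on input P=0, Q=1, R=1:
  G0 stuck-at-0: G0=0 [stuck-at-0], G1=1, G2=1, G3=0, G4=1 → Y1=1, Y2=1 — matches
  G1 stuck-at-0: G0=1, G1=0 [stuck-at-0], G2=0, G3=1, G4=1 → Y1=0, Y2=1 — eliminated
Only G0 stuck-at-0 reproduces the observed Y1=1, Y2=1.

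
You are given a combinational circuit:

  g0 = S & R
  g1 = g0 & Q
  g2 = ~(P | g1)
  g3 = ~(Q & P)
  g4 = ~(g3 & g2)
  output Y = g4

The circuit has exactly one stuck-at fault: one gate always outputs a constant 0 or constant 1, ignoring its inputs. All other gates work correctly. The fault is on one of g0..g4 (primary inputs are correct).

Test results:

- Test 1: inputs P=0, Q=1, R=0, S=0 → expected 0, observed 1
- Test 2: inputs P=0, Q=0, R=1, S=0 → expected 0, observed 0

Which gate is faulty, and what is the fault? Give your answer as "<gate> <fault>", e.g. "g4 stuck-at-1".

g0 stuck-at-1

Fault-free values for test 1 (P=0, Q=1, R=0, S=0): g0=0, g1=0, g2=1, g3=1, g4=0, giving Y=0. Observed 1.
Test 1: faults giving observed 1 are {g0 stuck-at-1, g1 stuck-at-1, g2 stuck-at-0, g3 stuck-at-0, g4 stuck-at-1}.
Test 2 (P=0, Q=0, R=1, S=0): fault-free g0=0, g1=0, g2=1, g3=1, g4=0 → 0; observed 0. Eliminates g1 stuck-at-1, g2 stuck-at-0, g3 stuck-at-0, g4 stuck-at-1.
Only g0 stuck-at-1 is consistent with every test.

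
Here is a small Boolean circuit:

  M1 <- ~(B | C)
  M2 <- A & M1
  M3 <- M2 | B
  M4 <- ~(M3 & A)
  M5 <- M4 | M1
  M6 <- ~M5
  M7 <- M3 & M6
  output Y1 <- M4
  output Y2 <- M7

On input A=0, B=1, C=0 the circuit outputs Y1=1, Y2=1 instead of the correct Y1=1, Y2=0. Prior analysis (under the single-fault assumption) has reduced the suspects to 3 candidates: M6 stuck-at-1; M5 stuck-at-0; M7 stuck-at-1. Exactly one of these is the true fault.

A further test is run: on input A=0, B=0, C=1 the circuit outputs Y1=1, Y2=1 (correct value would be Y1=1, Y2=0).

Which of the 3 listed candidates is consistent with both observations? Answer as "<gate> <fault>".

Evaluate each candidate on input A=0, B=0, C=1:
  M6 stuck-at-1: M1=0, M2=0, M3=0, M4=1, M5=1, M6=1 [stuck-at-1], M7=0 → Y1=1, Y2=0 — eliminated
  M5 stuck-at-0: M1=0, M2=0, M3=0, M4=1, M5=0 [stuck-at-0], M6=1, M7=0 → Y1=1, Y2=0 — eliminated
  M7 stuck-at-1: M1=0, M2=0, M3=0, M4=1, M5=1, M6=0, M7=1 [stuck-at-1] → Y1=1, Y2=1 — matches
Only M7 stuck-at-1 reproduces the observed Y1=1, Y2=1.

M7 stuck-at-1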